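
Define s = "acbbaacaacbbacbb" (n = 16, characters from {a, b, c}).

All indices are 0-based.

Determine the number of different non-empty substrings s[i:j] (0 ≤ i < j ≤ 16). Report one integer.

sorted suffixes:
  #0 SA[0]=4  'aacaacbbacbb'
  #1 SA[1]=7  'aacbbacbb'
  #2 SA[2]=5  'acaacbbacbb'
  #3 SA[3]=12  'acbb'
  #4 SA[4]=0  'acbbaacaacbbacbb'
  #5 SA[5]=8  'acbbacbb'
  #6 SA[6]=15  'b'
  #7 SA[7]=3  'baacaacbbacbb'
  #8 SA[8]=11  'bacbb'
  #9 SA[9]=14  'bb'
  #10 SA[10]=2  'bbaacaacbbacbb'
  #11 SA[11]=10  'bbacbb'
  #12 SA[12]=6  'caacbbacbb'
  #13 SA[13]=13  'cbb'
  #14 SA[14]=1  'cbbaacaacbbacbb'
  #15 SA[15]=9  'cbbacbb'

SA = [4, 7, 5, 12, 0, 8, 15, 3, 11, 14, 2, 10, 6, 13, 1, 9]
[i] adj suffixes → lcp
  [1] 4/7 → 3 ('aac')
  [2] 7/5 → 1 ('a')
  [3] 5/12 → 2 ('ac')
  [4] 12/0 → 4 ('acbb')
  [5] 0/8 → 5 ('acbba')
  [6] 8/15 → 0 ('')
  [7] 15/3 → 1 ('b')
  [8] 3/11 → 2 ('ba')
  [9] 11/14 → 1 ('b')
  [10] 14/2 → 2 ('bb')
  [11] 2/10 → 3 ('bba')
  [12] 10/6 → 0 ('')
  [13] 6/13 → 1 ('c')
  [14] 13/1 → 3 ('cbb')
  [15] 1/9 → 4 ('cbba')

n(n+1)/2 = 16·17/2 = 136
Σ LCP = 0 + 3 + 1 + 2 + 4 + 5 + 0 + 1 + 2 + 1 + 2 + 3 + 0 + 1 + 3 + 4 = 32
distinct = 136 − 32 = 104

104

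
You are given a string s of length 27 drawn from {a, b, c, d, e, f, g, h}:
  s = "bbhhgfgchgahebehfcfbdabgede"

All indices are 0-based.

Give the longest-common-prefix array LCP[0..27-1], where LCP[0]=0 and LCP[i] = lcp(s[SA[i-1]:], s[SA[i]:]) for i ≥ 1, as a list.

sorted suffixes:
  #0 SA[0]=21  'abgede'
  #1 SA[1]=10  'ahebehfcfbdabgede'
  #2 SA[2]=0  'bbhhgfgchgahebehfcfbdabgede'
  #3 SA[3]=19  'bdabgede'
  #4 SA[4]=13  'behfcfbdabgede'
  #5 SA[5]=22  'bgede'
  #6 SA[6]=1  'bhhgfgchgahebehfcfbdabgede'
  #7 SA[7]=17  'cfbdabgede'
  #8 SA[8]=7  'chgahebehfcfbdabgede'
  #9 SA[9]=20  'dabgede'
  #10 SA[10]=25  'de'
  #11 SA[11]=26  'e'
  #12 SA[12]=12  'ebehfcfbdabgede'
  #13 SA[13]=24  'ede'
  #14 SA[14]=14  'ehfcfbdabgede'
  #15 SA[15]=18  'fbdabgede'
  #16 SA[16]=16  'fcfbdabgede'
  #17 SA[17]=5  'fgchgahebehfcfbdabgede'
  #18 SA[18]=9  'gahebehfcfbdabgede'
  #19 SA[19]=6  'gchgahebehfcfbdabgede'
  #20 SA[20]=23  'gede'
  #21 SA[21]=4  'gfgchgahebehfcfbdabgede'
  #22 SA[22]=11  'hebehfcfbdabgede'
  #23 SA[23]=15  'hfcfbdabgede'
  #24 SA[24]=8  'hgahebehfcfbdabgede'
  #25 SA[25]=3  'hgfgchgahebehfcfbdabgede'
  #26 SA[26]=2  'hhgfgchgahebehfcfbdabgede'

SA = [21, 10, 0, 19, 13, 22, 1, 17, 7, 20, 25, 26, 12, 24, 14, 18, 16, 5, 9, 6, 23, 4, 11, 15, 8, 3, 2]
[i] adj suffixes → lcp
  [1] 21/10 → 1 ('a')
  [2] 10/0 → 0 ('')
  [3] 0/19 → 1 ('b')
  [4] 19/13 → 1 ('b')
  [5] 13/22 → 1 ('b')
  [6] 22/1 → 1 ('b')
  [7] 1/17 → 0 ('')
  [8] 17/7 → 1 ('c')
  [9] 7/20 → 0 ('')
  [10] 20/25 → 1 ('d')
  [11] 25/26 → 0 ('')
  [12] 26/12 → 1 ('e')
  [13] 12/24 → 1 ('e')
  [14] 24/14 → 1 ('e')
  [15] 14/18 → 0 ('')
  [16] 18/16 → 1 ('f')
  [17] 16/5 → 1 ('f')
  [18] 5/9 → 0 ('')
  [19] 9/6 → 1 ('g')
  [20] 6/23 → 1 ('g')
  [21] 23/4 → 1 ('g')
  [22] 4/11 → 0 ('')
  [23] 11/15 → 1 ('h')
  [24] 15/8 → 1 ('h')
  [25] 8/3 → 2 ('hg')
  [26] 3/2 → 1 ('h')

[0, 1, 0, 1, 1, 1, 1, 0, 1, 0, 1, 0, 1, 1, 1, 0, 1, 1, 0, 1, 1, 1, 0, 1, 1, 2, 1]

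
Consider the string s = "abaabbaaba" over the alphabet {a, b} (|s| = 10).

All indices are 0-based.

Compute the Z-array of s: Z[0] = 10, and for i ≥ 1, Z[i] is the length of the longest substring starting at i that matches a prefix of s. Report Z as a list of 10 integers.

Z[0]=10
i=1: i≥r, start 0; Z[1]=0
i=2: i≥r, start 0; Z[2]=1 scan→box=[2,3)
i=3: i≥r, start 0; Z[3]=2 scan→box=[3,5)
i=4: min(r-i=1, Z[1]=0)=0; Z[4]=0
i=5: i≥r, start 0; Z[5]=0
i=6: i≥r, start 0; Z[6]=1 scan→box=[6,7)
i=7: i≥r, start 0; Z[7]=3 scan→box=[7,10)
i=8: min(r-i=2, Z[1]=0)=0; Z[8]=0
i=9: min(r-i=1, Z[2]=1)=1; Z[9]=1

[10, 0, 1, 2, 0, 0, 1, 3, 0, 1]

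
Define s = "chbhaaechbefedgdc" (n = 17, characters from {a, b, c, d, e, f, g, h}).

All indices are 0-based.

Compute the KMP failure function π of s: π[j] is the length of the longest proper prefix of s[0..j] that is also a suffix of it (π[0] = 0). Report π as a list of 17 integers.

π[0] = 0
j=1 s[j]='h': π[1]=0 (border '')
j=2 s[j]='b': π[2]=0 (border '')
j=3 s[j]='h': π[3]=0 (border '')
j=4 s[j]='a': π[4]=0 (border '')
j=5 s[j]='a': π[5]=0 (border '')
j=6 s[j]='e': π[6]=0 (border '')
j=7 s[j]='c': π[7]=1 (border 'c')
j=8 s[j]='h': π[8]=2 (border 'ch')
j=9 s[j]='b': π[9]=3 (border 'chb')
j=10 s[j]='e': k: 3→0; π[10]=0 (border '')
j=11 s[j]='f': π[11]=0 (border '')
j=12 s[j]='e': π[12]=0 (border '')
j=13 s[j]='d': π[13]=0 (border '')
j=14 s[j]='g': π[14]=0 (border '')
j=15 s[j]='d': π[15]=0 (border '')
j=16 s[j]='c': π[16]=1 (border 'c')

[0, 0, 0, 0, 0, 0, 0, 1, 2, 3, 0, 0, 0, 0, 0, 0, 1]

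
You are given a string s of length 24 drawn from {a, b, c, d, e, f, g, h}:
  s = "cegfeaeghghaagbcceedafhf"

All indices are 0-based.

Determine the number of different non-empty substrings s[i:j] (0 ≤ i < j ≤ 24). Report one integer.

rank | idx | suffix
   0 |  11 | aagbcceedafhf
   1 |   5 | aeghghaagbcceedafhf
   2 |  20 | afhf
   3 |  12 | agbcceedafhf
   4 |  14 | bcceedafhf
   5 |  15 | cceedafhf
   6 |  16 | ceedafhf
   7 |   0 | cegfeaeghghaagbcceedafhf
   8 |  19 | dafhf
   9 |   4 | eaeghghaagbcceedafhf
  10 |  18 | edafhf
  11 |  17 | eedafhf
  12 |   1 | egfeaeghghaagbcceedafhf
  13 |   6 | eghghaagbcceedafhf
  14 |  23 | f
  15 |   3 | feaeghghaagbcceedafhf
  16 |  21 | fhf
  17 |  13 | gbcceedafhf
  18 |   2 | gfeaeghghaagbcceedafhf
  19 |   9 | ghaagbcceedafhf
  20 |   7 | ghghaagbcceedafhf
  21 |  10 | haagbcceedafhf
  22 |  22 | hf
  23 |   8 | hghaagbcceedafhf

SA = [11, 5, 20, 12, 14, 15, 16, 0, 19, 4, 18, 17, 1, 6, 23, 3, 21, 13, 2, 9, 7, 10, 22, 8]
i: (SA[i-1],SA[i]) lcp shared
  1: (11,5) 1 'a'
  2: (5,20) 1 'a'
  3: (20,12) 1 'a'
  4: (12,14) 0 ''
  5: (14,15) 0 ''
  6: (15,16) 1 'c'
  7: (16,0) 2 'ce'
  8: (0,19) 0 ''
  9: (19,4) 0 ''
  10: (4,18) 1 'e'
  11: (18,17) 1 'e'
  12: (17,1) 1 'e'
  13: (1,6) 2 'eg'
  14: (6,23) 0 ''
  15: (23,3) 1 'f'
  16: (3,21) 1 'f'
  17: (21,13) 0 ''
  18: (13,2) 1 'g'
  19: (2,9) 1 'g'
  20: (9,7) 2 'gh'
  21: (7,10) 0 ''
  22: (10,22) 1 'h'
  23: (22,8) 1 'h'

n(n+1)/2 = 24·25/2 = 300
Σ LCP = 0 + 1 + 1 + 1 + 0 + 0 + 1 + 2 + 0 + 0 + 1 + 1 + 1 + 2 + 0 + 1 + 1 + 0 + 1 + 1 + 2 + 0 + 1 + 1 = 19
distinct = 300 − 19 = 281

281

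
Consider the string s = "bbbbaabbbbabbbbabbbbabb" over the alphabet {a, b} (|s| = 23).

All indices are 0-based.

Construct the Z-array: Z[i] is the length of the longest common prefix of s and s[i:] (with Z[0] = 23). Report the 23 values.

[23, 3, 2, 1, 0, 0, 5, 3, 2, 1, 0, 5, 3, 2, 1, 0, 5, 3, 2, 1, 0, 2, 1]

Z[0]=23
i=1: fresh scan; Z[1]=3 scan→box=[1,4)
i=2: min(r-i=2, Z[1]=3)=2; Z[2]=2
i=3: min(r-i=1, Z[2]=2)=1; Z[3]=1
i=4: fresh scan; Z[4]=0
i=5: fresh scan; Z[5]=0
i=6: fresh scan; Z[6]=5 scan→box=[6,11)
i=7: min(r-i=4, Z[1]=3)=3; Z[7]=3
i=8: min(r-i=3, Z[2]=2)=2; Z[8]=2
i=9: min(r-i=2, Z[3]=1)=1; Z[9]=1
i=10: min(r-i=1, Z[4]=0)=0; Z[10]=0
i=11: fresh scan; Z[11]=5 scan→box=[11,16)
i=12: min(r-i=4, Z[1]=3)=3; Z[12]=3
i=13: min(r-i=3, Z[2]=2)=2; Z[13]=2
i=14: min(r-i=2, Z[3]=1)=1; Z[14]=1
i=15: min(r-i=1, Z[4]=0)=0; Z[15]=0
i=16: fresh scan; Z[16]=5 scan→box=[16,21)
i=17: min(r-i=4, Z[1]=3)=3; Z[17]=3
i=18: min(r-i=3, Z[2]=2)=2; Z[18]=2
i=19: min(r-i=2, Z[3]=1)=1; Z[19]=1
i=20: min(r-i=1, Z[4]=0)=0; Z[20]=0
i=21: fresh scan; Z[21]=2 scan→box=[21,23)
i=22: min(r-i=1, Z[1]=3)=1; Z[22]=1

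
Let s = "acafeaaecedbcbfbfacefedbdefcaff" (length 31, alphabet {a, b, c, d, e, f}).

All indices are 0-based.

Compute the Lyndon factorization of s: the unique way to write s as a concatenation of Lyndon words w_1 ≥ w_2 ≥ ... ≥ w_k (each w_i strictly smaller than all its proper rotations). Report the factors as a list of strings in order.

emit factor 1: 'acafe' (i=0, period=5)
emit factor 2: 'aaecedbcbfbfacefedbdefcaff' (i=5, period=26)

["acafe", "aaecedbcbfbfacefedbdefcaff"]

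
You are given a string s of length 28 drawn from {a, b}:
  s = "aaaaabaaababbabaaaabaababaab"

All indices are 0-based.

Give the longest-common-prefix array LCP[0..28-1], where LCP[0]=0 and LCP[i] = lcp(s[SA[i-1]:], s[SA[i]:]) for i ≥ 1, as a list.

[0, 4, 7, 3, 6, 5, 2, 3, 5, 4, 5, 1, 2, 5, 4, 5, 3, 4, 2, 0, 1, 4, 3, 4, 2, 5, 3, 1]

rank | idx | suffix
   0 |   0 | aaaaabaaababbabaaaabaababaab
   1 |   1 | aaaabaaababbabaaaabaababaab
   2 |  15 | aaaabaababaab
   3 |   2 | aaabaaababbabaaaabaababaab
   4 |  16 | aaabaababaab
   5 |   6 | aaababbabaaaabaababaab
   6 |  25 | aab
   7 |   3 | aabaaababbabaaaabaababaab
   8 |  17 | aabaababaab
   9 |  20 | aababaab
  10 |   7 | aababbabaaaabaababaab
  11 |  26 | ab
  12 |  13 | abaaaabaababaab
  13 |   4 | abaaababbabaaaabaababaab
  14 |  23 | abaab
  15 |  18 | abaababaab
  16 |  21 | ababaab
  17 |   8 | ababbabaaaabaababaab
  18 |  10 | abbabaaaabaababaab
  19 |  27 | b
  20 |  14 | baaaabaababaab
  21 |   5 | baaababbabaaaabaababaab
  22 |  24 | baab
  23 |  19 | baababaab
  24 |  12 | babaaaabaababaab
  25 |  22 | babaab
  26 |   9 | babbabaaaabaababaab
  27 |  11 | bbabaaaabaababaab

SA = [0, 1, 15, 2, 16, 6, 25, 3, 17, 20, 7, 26, 13, 4, 23, 18, 21, 8, 10, 27, 14, 5, 24, 19, 12, 22, 9, 11]
i: (SA[i-1],SA[i]) lcp shared
  1: (0,1) 4 'aaaa'
  2: (1,15) 7 'aaaabaa'
  3: (15,2) 3 'aaa'
  4: (2,16) 6 'aaabaa'
  5: (16,6) 5 'aaaba'
  6: (6,25) 2 'aa'
  7: (25,3) 3 'aab'
  8: (3,17) 5 'aabaa'
  9: (17,20) 4 'aaba'
  10: (20,7) 5 'aabab'
  11: (7,26) 1 'a'
  12: (26,13) 2 'ab'
  13: (13,4) 5 'abaaa'
  14: (4,23) 4 'abaa'
  15: (23,18) 5 'abaab'
  16: (18,21) 3 'aba'
  17: (21,8) 4 'abab'
  18: (8,10) 2 'ab'
  19: (10,27) 0 ''
  20: (27,14) 1 'b'
  21: (14,5) 4 'baaa'
  22: (5,24) 3 'baa'
  23: (24,19) 4 'baab'
  24: (19,12) 2 'ba'
  25: (12,22) 5 'babaa'
  26: (22,9) 3 'bab'
  27: (9,11) 1 'b'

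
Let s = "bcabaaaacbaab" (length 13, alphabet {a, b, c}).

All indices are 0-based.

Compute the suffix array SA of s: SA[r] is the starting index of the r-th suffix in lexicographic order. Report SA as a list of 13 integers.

sorted suffixes:
  #0 SA[0]=4  'aaaacbaab'
  #1 SA[1]=5  'aaacbaab'
  #2 SA[2]=10  'aab'
  #3 SA[3]=6  'aacbaab'
  #4 SA[4]=11  'ab'
  #5 SA[5]=2  'abaaaacbaab'
  #6 SA[6]=7  'acbaab'
  #7 SA[7]=12  'b'
  #8 SA[8]=3  'baaaacbaab'
  #9 SA[9]=9  'baab'
  #10 SA[10]=0  'bcabaaaacbaab'
  #11 SA[11]=1  'cabaaaacbaab'
  #12 SA[12]=8  'cbaab'

[4, 5, 10, 6, 11, 2, 7, 12, 3, 9, 0, 1, 8]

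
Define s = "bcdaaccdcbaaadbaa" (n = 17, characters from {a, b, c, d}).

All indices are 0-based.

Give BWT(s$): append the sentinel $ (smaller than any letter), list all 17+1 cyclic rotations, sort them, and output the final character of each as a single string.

aabbdaaadc$dabccac

rank  rotation            last
    0  $bcdaaccdcbaaadbaa  a
    1  a$bcdaaccdcbaaadba  a
    2  aa$bcdaaccdcbaaadb  b
    3  aaadbaa$bcdaaccdcb  b
    4  aaccdcbaaadbaa$bcd  d
    5  aadbaa$bcdaaccdcba  a
    6  accdcbaaadbaa$bcda  a
    7  adbaa$bcdaaccdcbaa  a
    8  baa$bcdaaccdcbaaad  d
    9  baaadbaa$bcdaaccdc  c
   10  bcdaaccdcbaaadbaa$  $
   11  cbaaadbaa$bcdaaccd  d
   12  ccdcbaaadbaa$bcdaa  a
   13  cdaaccdcbaaadbaa$b  b
   14  cdcbaaadbaa$bcdaac  c
   15  daaccdcbaaadbaa$bc  c
   16  dbaa$bcdaaccdcbaaa  a
   17  dcbaaadbaa$bcdaacc  c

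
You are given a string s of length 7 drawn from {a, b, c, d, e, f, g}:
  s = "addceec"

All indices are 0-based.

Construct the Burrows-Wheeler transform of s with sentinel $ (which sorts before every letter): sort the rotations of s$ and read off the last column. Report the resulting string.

c$eddaec

rank  rotation  last
    0  $addceec  c
    1  addceec$  $
    2  c$addcee  e
    3  ceec$add  d
    4  dceec$ad  d
    5  ddceec$a  a
    6  ec$addce  e
    7  eec$addc  c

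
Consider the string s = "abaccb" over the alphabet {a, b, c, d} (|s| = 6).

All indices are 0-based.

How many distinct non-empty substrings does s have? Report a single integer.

sorted suffixes:
  #0 SA[0]=0  'abaccb'
  #1 SA[1]=2  'accb'
  #2 SA[2]=5  'b'
  #3 SA[3]=1  'baccb'
  #4 SA[4]=4  'cb'
  #5 SA[5]=3  'ccb'

SA = [0, 2, 5, 1, 4, 3]
[i] adj suffixes → lcp
  [1] 0/2 → 1 ('a')
  [2] 2/5 → 0 ('')
  [3] 5/1 → 1 ('b')
  [4] 1/4 → 0 ('')
  [5] 4/3 → 1 ('c')

n(n+1)/2 = 6·7/2 = 21
Σ LCP = 0 + 1 + 0 + 1 + 0 + 1 = 3
distinct = 21 − 3 = 18

18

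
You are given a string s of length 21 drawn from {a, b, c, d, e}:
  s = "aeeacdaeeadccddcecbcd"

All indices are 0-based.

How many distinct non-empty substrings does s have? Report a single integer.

rank→(start, suffix):
  0 → (3, 'acdaeeadccddcecbcd')
  1 → (9, 'adccddcecbcd')
  2 → (0, 'aeeacdaeeadccddcecbcd')
  3 → (6, 'aeeadccddcecbcd')
  4 → (18, 'bcd')
  5 → (17, 'cbcd')
  6 → (11, 'ccddcecbcd')
  7 → (19, 'cd')
  8 → (4, 'cdaeeadccddcecbcd')
  9 → (12, 'cddcecbcd')
  10 → (15, 'cecbcd')
  11 → (20, 'd')
  12 → (5, 'daeeadccddcecbcd')
  13 → (10, 'dccddcecbcd')
  14 → (14, 'dcecbcd')
  15 → (13, 'ddcecbcd')
  16 → (2, 'eacdaeeadccddcecbcd')
  17 → (8, 'eadccddcecbcd')
  18 → (16, 'ecbcd')
  19 → (1, 'eeacdaeeadccddcecbcd')
  20 → (7, 'eeadccddcecbcd')

SA = [3, 9, 0, 6, 18, 17, 11, 19, 4, 12, 15, 20, 5, 10, 14, 13, 2, 8, 16, 1, 7]
rank  pair      lcp
   1  s[3:],s[9:]  1  'a'
   2  s[9:],s[0:]  1  'a'
   3  s[0:],s[6:]  4  'aeea'
   4  s[6:],s[18:]  0  ''
   5  s[18:],s[17:]  0  ''
   6  s[17:],s[11:]  1  'c'
   7  s[11:],s[19:]  1  'c'
   8  s[19:],s[4:]  2  'cd'
   9  s[4:],s[12:]  2  'cd'
  10  s[12:],s[15:]  1  'c'
  11  s[15:],s[20:]  0  ''
  12  s[20:],s[5:]  1  'd'
  13  s[5:],s[10:]  1  'd'
  14  s[10:],s[14:]  2  'dc'
  15  s[14:],s[13:]  1  'd'
  16  s[13:],s[2:]  0  ''
  17  s[2:],s[8:]  2  'ea'
  18  s[8:],s[16:]  1  'e'
  19  s[16:],s[1:]  1  'e'
  20  s[1:],s[7:]  3  'eea'

n(n+1)/2 = 21·22/2 = 231
Σ LCP = 0 + 1 + 1 + 4 + 0 + 0 + 1 + 1 + 2 + 2 + 1 + 0 + 1 + 1 + 2 + 1 + 0 + 2 + 1 + 1 + 3 = 25
distinct = 231 − 25 = 206

206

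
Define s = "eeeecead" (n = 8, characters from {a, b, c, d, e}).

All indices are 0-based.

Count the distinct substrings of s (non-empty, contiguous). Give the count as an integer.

29

sorted suffixes:
  #0 SA[0]=6  'ad'
  #1 SA[1]=4  'cead'
  #2 SA[2]=7  'd'
  #3 SA[3]=5  'ead'
  #4 SA[4]=3  'ecead'
  #5 SA[5]=2  'eecead'
  #6 SA[6]=1  'eeecead'
  #7 SA[7]=0  'eeeecead'

SA = [6, 4, 7, 5, 3, 2, 1, 0]
i: (SA[i-1],SA[i]) lcp shared
  1: (6,4) 0 ''
  2: (4,7) 0 ''
  3: (7,5) 0 ''
  4: (5,3) 1 'e'
  5: (3,2) 1 'e'
  6: (2,1) 2 'ee'
  7: (1,0) 3 'eee'

n(n+1)/2 = 8·9/2 = 36
Σ LCP = 0 + 0 + 0 + 0 + 1 + 1 + 2 + 3 = 7
distinct = 36 − 7 = 29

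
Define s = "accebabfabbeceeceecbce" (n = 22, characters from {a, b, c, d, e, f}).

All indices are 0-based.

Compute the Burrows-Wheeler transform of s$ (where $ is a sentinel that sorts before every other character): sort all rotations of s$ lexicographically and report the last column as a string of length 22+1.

efb$eacbaeabceecceebccb

rank  rotation                 last
    0  $accebabfabbeceeceecbce  e
    1  abbeceeceecbce$accebabf  f
    2  abfabbeceeceecbce$acceb  b
    3  accebabfabbeceeceecbce$  $
    4  babfabbeceeceecbce$acce  e
    5  bbeceeceecbce$accebabfa  a
    6  bce$accebabfabbeceeceec  c
    7  beceeceecbce$accebabfab  b
    8  bfabbeceeceecbce$acceba  a
    9  cbce$accebabfabbeceecee  e
   10  ccebabfabbeceeceecbce$a  a
   11  ce$accebabfabbeceeceecb  b
   12  cebabfabbeceeceecbce$ac  c
   13  ceecbce$accebabfabbecee  e
   14  ceeceecbce$accebabfabbe  e
   15  e$accebabfabbeceeceecbc  c
   16  ebabfabbeceeceecbce$acc  c
   17  ecbce$accebabfabbeceece  e
   18  eceecbce$accebabfabbece  e
   19  eceeceecbce$accebabfabb  b
   20  eecbce$accebabfabbeceec  c
   21  eeceecbce$accebabfabbec  c
   22  fabbeceeceecbce$accebab  b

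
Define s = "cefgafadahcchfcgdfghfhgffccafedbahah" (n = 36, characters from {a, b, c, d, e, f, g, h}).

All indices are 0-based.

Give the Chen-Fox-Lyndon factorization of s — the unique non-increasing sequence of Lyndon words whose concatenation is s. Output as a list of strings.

emit factor 1: 'cefg' (i=0, period=4)
emit factor 2: 'af' (i=4, period=2)
emit factor 3: 'adahcchfcgdfghfhgffccafedbahah' (i=6, period=30)

["cefg", "af", "adahcchfcgdfghfhgffccafedbahah"]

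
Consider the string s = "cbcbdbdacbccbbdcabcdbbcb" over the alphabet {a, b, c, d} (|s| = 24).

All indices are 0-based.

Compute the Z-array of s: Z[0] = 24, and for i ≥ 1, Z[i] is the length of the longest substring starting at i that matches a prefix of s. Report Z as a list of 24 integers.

Z[0]=24
i=1: outside box; Z[1]=0
i=2: outside box; Z[2]=2 grow→box=[2,4)
i=3: min(r-i=1, Z[1]=0)=0; Z[3]=0
i=4: outside box; Z[4]=0
i=5: outside box; Z[5]=0
i=6: outside box; Z[6]=0
i=7: outside box; Z[7]=0
i=8: outside box; Z[8]=3 grow→box=[8,11)
i=9: min(r-i=2, Z[1]=0)=0; Z[9]=0
i=10: min(r-i=1, Z[2]=2)=1; Z[10]=1
i=11: outside box; Z[11]=2 grow→box=[11,13)
i=12: min(r-i=1, Z[1]=0)=0; Z[12]=0
i=13: outside box; Z[13]=0
i=14: outside box; Z[14]=0
i=15: outside box; Z[15]=1 grow→box=[15,16)
i=16: outside box; Z[16]=0
i=17: outside box; Z[17]=0
i=18: outside box; Z[18]=1 grow→box=[18,19)
i=19: outside box; Z[19]=0
i=20: outside box; Z[20]=0
i=21: outside box; Z[21]=0
i=22: outside box; Z[22]=2 grow→box=[22,24)
i=23: min(r-i=1, Z[1]=0)=0; Z[23]=0

[24, 0, 2, 0, 0, 0, 0, 0, 3, 0, 1, 2, 0, 0, 0, 1, 0, 0, 1, 0, 0, 0, 2, 0]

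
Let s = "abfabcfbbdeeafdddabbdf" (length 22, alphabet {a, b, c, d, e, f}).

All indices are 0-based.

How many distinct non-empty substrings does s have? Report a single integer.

rank→(start, suffix):
  0 → (17, 'abbdf')
  1 → (3, 'abcfbbdeeafdddabbdf')
  2 → (0, 'abfabcfbbdeeafdddabbdf')
  3 → (12, 'afdddabbdf')
  4 → (7, 'bbdeeafdddabbdf')
  5 → (18, 'bbdf')
  6 → (4, 'bcfbbdeeafdddabbdf')
  7 → (8, 'bdeeafdddabbdf')
  8 → (19, 'bdf')
  9 → (1, 'bfabcfbbdeeafdddabbdf')
  10 → (5, 'cfbbdeeafdddabbdf')
  11 → (16, 'dabbdf')
  12 → (15, 'ddabbdf')
  13 → (14, 'dddabbdf')
  14 → (9, 'deeafdddabbdf')
  15 → (20, 'df')
  16 → (11, 'eafdddabbdf')
  17 → (10, 'eeafdddabbdf')
  18 → (21, 'f')
  19 → (2, 'fabcfbbdeeafdddabbdf')
  20 → (6, 'fbbdeeafdddabbdf')
  21 → (13, 'fdddabbdf')

SA = [17, 3, 0, 12, 7, 18, 4, 8, 19, 1, 5, 16, 15, 14, 9, 20, 11, 10, 21, 2, 6, 13]
i: (SA[i-1],SA[i]) lcp shared
  1: (17,3) 2 'ab'
  2: (3,0) 2 'ab'
  3: (0,12) 1 'a'
  4: (12,7) 0 ''
  5: (7,18) 3 'bbd'
  6: (18,4) 1 'b'
  7: (4,8) 1 'b'
  8: (8,19) 2 'bd'
  9: (19,1) 1 'b'
  10: (1,5) 0 ''
  11: (5,16) 0 ''
  12: (16,15) 1 'd'
  13: (15,14) 2 'dd'
  14: (14,9) 1 'd'
  15: (9,20) 1 'd'
  16: (20,11) 0 ''
  17: (11,10) 1 'e'
  18: (10,21) 0 ''
  19: (21,2) 1 'f'
  20: (2,6) 1 'f'
  21: (6,13) 1 'f'

n(n+1)/2 = 22·23/2 = 253
Σ LCP = 0 + 2 + 2 + 1 + 0 + 3 + 1 + 1 + 2 + 1 + 0 + 0 + 1 + 2 + 1 + 1 + 0 + 1 + 0 + 1 + 1 + 1 = 22
distinct = 253 − 22 = 231

231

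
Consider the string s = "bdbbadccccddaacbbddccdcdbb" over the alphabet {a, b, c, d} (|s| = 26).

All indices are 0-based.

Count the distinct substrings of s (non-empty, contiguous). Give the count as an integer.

rank | idx | suffix
   0 |  12 | aacbbddccdcdbb
   1 |  13 | acbbddccdcdbb
   2 |   4 | adccccddaacbbddccdcdbb
   3 |  25 | b
   4 |   3 | badccccddaacbbddccdcdbb
   5 |  24 | bb
   6 |   2 | bbadccccddaacbbddccdcdbb
   7 |  15 | bbddccdcdbb
   8 |   0 | bdbbadccccddaacbbddccdcdbb
   9 |  16 | bddccdcdbb
  10 |  14 | cbbddccdcdbb
  11 |   6 | ccccddaacbbddccdcdbb
  12 |   7 | cccddaacbbddccdcdbb
  13 |  19 | ccdcdbb
  14 |   8 | ccddaacbbddccdcdbb
  15 |  22 | cdbb
  16 |  20 | cdcdbb
  17 |   9 | cddaacbbddccdcdbb
  18 |  11 | daacbbddccdcdbb
  19 |  23 | dbb
  20 |   1 | dbbadccccddaacbbddccdcdbb
  21 |   5 | dccccddaacbbddccdcdbb
  22 |  18 | dccdcdbb
  23 |  21 | dcdbb
  24 |  10 | ddaacbbddccdcdbb
  25 |  17 | ddccdcdbb

SA = [12, 13, 4, 25, 3, 24, 2, 15, 0, 16, 14, 6, 7, 19, 8, 22, 20, 9, 11, 23, 1, 5, 18, 21, 10, 17]
[i] adj suffixes → lcp
  [1] 12/13 → 1 ('a')
  [2] 13/4 → 1 ('a')
  [3] 4/25 → 0 ('')
  [4] 25/3 → 1 ('b')
  [5] 3/24 → 1 ('b')
  [6] 24/2 → 2 ('bb')
  [7] 2/15 → 2 ('bb')
  [8] 15/0 → 1 ('b')
  [9] 0/16 → 2 ('bd')
  [10] 16/14 → 0 ('')
  [11] 14/6 → 1 ('c')
  [12] 6/7 → 3 ('ccc')
  [13] 7/19 → 2 ('cc')
  [14] 19/8 → 3 ('ccd')
  [15] 8/22 → 1 ('c')
  [16] 22/20 → 2 ('cd')
  [17] 20/9 → 2 ('cd')
  [18] 9/11 → 0 ('')
  [19] 11/23 → 1 ('d')
  [20] 23/1 → 3 ('dbb')
  [21] 1/5 → 1 ('d')
  [22] 5/18 → 3 ('dcc')
  [23] 18/21 → 2 ('dc')
  [24] 21/10 → 1 ('d')
  [25] 10/17 → 2 ('dd')

n(n+1)/2 = 26·27/2 = 351
Σ LCP = 0 + 1 + 1 + 0 + 1 + 1 + 2 + 2 + 1 + 2 + 0 + 1 + 3 + 2 + 3 + 1 + 2 + 2 + 0 + 1 + 3 + 1 + 3 + 2 + 1 + 2 = 38
distinct = 351 − 38 = 313

313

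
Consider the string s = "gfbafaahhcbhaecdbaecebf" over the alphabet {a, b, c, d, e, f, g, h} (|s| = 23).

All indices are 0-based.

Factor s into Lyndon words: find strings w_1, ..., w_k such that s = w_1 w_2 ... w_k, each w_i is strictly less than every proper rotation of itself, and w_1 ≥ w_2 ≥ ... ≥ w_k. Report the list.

["g", "f", "b", "af", "aahhcbhaecdbaecebf"]

emit factor 1: 'g' (i=0, period=1)
emit factor 2: 'f' (i=1, period=1)
emit factor 3: 'b' (i=2, period=1)
emit factor 4: 'af' (i=3, period=2)
emit factor 5: 'aahhcbhaecdbaecebf' (i=5, period=18)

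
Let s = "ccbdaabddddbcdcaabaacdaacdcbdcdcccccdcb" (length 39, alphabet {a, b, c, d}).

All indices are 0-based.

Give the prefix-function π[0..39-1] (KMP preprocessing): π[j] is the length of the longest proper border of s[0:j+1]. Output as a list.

π[0] = 0
j=1 s[j]='c': π[1]=1 (border 'c')
j=2 s[j]='b': k: 1→0; π[2]=0 (border '')
j=3 s[j]='d': π[3]=0 (border '')
j=4 s[j]='a': π[4]=0 (border '')
j=5 s[j]='a': π[5]=0 (border '')
j=6 s[j]='b': π[6]=0 (border '')
j=7 s[j]='d': π[7]=0 (border '')
j=8 s[j]='d': π[8]=0 (border '')
j=9 s[j]='d': π[9]=0 (border '')
j=10 s[j]='d': π[10]=0 (border '')
j=11 s[j]='b': π[11]=0 (border '')
j=12 s[j]='c': π[12]=1 (border 'c')
j=13 s[j]='d': k: 1→0; π[13]=0 (border '')
j=14 s[j]='c': π[14]=1 (border 'c')
j=15 s[j]='a': k: 1→0; π[15]=0 (border '')
j=16 s[j]='a': π[16]=0 (border '')
j=17 s[j]='b': π[17]=0 (border '')
j=18 s[j]='a': π[18]=0 (border '')
j=19 s[j]='a': π[19]=0 (border '')
j=20 s[j]='c': π[20]=1 (border 'c')
j=21 s[j]='d': k: 1→0; π[21]=0 (border '')
j=22 s[j]='a': π[22]=0 (border '')
j=23 s[j]='a': π[23]=0 (border '')
j=24 s[j]='c': π[24]=1 (border 'c')
j=25 s[j]='d': k: 1→0; π[25]=0 (border '')
j=26 s[j]='c': π[26]=1 (border 'c')
j=27 s[j]='b': k: 1→0; π[27]=0 (border '')
j=28 s[j]='d': π[28]=0 (border '')
j=29 s[j]='c': π[29]=1 (border 'c')
j=30 s[j]='d': k: 1→0; π[30]=0 (border '')
j=31 s[j]='c': π[31]=1 (border 'c')
j=32 s[j]='c': π[32]=2 (border 'cc')
j=33 s[j]='c': k: 2→1; π[33]=2 (border 'cc')
j=34 s[j]='c': k: 2→1; π[34]=2 (border 'cc')
j=35 s[j]='c': k: 2→1; π[35]=2 (border 'cc')
j=36 s[j]='d': k: 2→1→0; π[36]=0 (border '')
j=37 s[j]='c': π[37]=1 (border 'c')
j=38 s[j]='b': k: 1→0; π[38]=0 (border '')

[0, 1, 0, 0, 0, 0, 0, 0, 0, 0, 0, 0, 1, 0, 1, 0, 0, 0, 0, 0, 1, 0, 0, 0, 1, 0, 1, 0, 0, 1, 0, 1, 2, 2, 2, 2, 0, 1, 0]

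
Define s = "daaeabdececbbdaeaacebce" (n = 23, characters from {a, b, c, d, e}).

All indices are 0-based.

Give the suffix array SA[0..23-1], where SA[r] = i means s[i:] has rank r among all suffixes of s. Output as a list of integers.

sorted suffixes:
  #0 SA[0]=16  'aacebce'
  #1 SA[1]=1  'aaeabdececbbdaeaacebce'
  #2 SA[2]=4  'abdececbbdaeaacebce'
  #3 SA[3]=17  'acebce'
  #4 SA[4]=14  'aeaacebce'
  #5 SA[5]=2  'aeabdececbbdaeaacebce'
  #6 SA[6]=11  'bbdaeaacebce'
  #7 SA[7]=20  'bce'
  #8 SA[8]=12  'bdaeaacebce'
  #9 SA[9]=5  'bdececbbdaeaacebce'
  #10 SA[10]=10  'cbbdaeaacebce'
  #11 SA[11]=21  'ce'
  #12 SA[12]=18  'cebce'
  #13 SA[13]=8  'cecbbdaeaacebce'
  #14 SA[14]=0  'daaeabdececbbdaeaacebce'
  #15 SA[15]=13  'daeaacebce'
  #16 SA[16]=6  'dececbbdaeaacebce'
  #17 SA[17]=22  'e'
  #18 SA[18]=15  'eaacebce'
  #19 SA[19]=3  'eabdececbbdaeaacebce'
  #20 SA[20]=19  'ebce'
  #21 SA[21]=9  'ecbbdaeaacebce'
  #22 SA[22]=7  'ececbbdaeaacebce'

[16, 1, 4, 17, 14, 2, 11, 20, 12, 5, 10, 21, 18, 8, 0, 13, 6, 22, 15, 3, 19, 9, 7]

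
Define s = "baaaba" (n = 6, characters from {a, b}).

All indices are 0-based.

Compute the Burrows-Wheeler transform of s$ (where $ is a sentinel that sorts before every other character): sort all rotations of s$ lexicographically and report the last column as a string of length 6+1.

rank  rotation last
    0  $baaaba  a
    1  a$baaab  b
    2  aaaba$b  b
    3  aaba$ba  a
    4  aba$baa  a
    5  ba$baaa  a
    6  baaaba$  $

abbaaa$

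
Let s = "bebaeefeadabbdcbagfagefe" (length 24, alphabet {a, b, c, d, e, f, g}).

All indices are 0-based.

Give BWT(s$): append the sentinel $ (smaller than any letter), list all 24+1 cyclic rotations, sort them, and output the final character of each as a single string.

rank  rotation                   last
    0  $bebaeefeadabbdcbagfagefe  e
    1  abbdcbagfagefe$bebaeefead  d
    2  adabbdcbagfagefe$bebaeefe  e
    3  aeefeadabbdcbagfagefe$beb  b
    4  agefe$bebaeefeadabbdcbagf  f
    5  agfagefe$bebaeefeadabbdcb  b
    6  baeefeadabbdcbagfagefe$be  e
    7  bagfagefe$bebaeefeadabbdc  c
    8  bbdcbagfagefe$bebaeefeada  a
    9  bdcbagfagefe$bebaeefeadab  b
   10  bebaeefeadabbdcbagfagefe$  $
   11  cbagfagefe$bebaeefeadabbd  d
   12  dabbdcbagfagefe$bebaeefea  a
   13  dcbagfagefe$bebaeefeadabb  b
   14  e$bebaeefeadabbdcbagfagef  f
   15  eadabbdcbagfagefe$bebaeef  f
   16  ebaeefeadabbdcbagfagefe$b  b
   17  eefeadabbdcbagfagefe$beba  a
   18  efe$bebaeefeadabbdcbagfag  g
   19  efeadabbdcbagfagefe$bebae  e
   20  fagefe$bebaeefeadabbdcbag  g
   21  fe$bebaeefeadabbdcbagfage  e
   22  feadabbdcbagfagefe$bebaee  e
   23  gefe$bebaeefeadabbdcbagfa  a
   24  gfagefe$bebaeefeadabbdcba  a

edebfbecab$dabffbagegeeaa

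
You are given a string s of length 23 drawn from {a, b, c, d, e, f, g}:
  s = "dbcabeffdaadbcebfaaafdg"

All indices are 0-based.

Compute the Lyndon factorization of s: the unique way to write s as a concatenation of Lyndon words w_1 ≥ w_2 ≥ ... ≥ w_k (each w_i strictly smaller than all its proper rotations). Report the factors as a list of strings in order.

["d", "bc", "abeffd", "aadbcebf", "aaafdg"]

emit factor 1: 'd' (i=0, period=1)
emit factor 2: 'bc' (i=1, period=2)
emit factor 3: 'abeffd' (i=3, period=6)
emit factor 4: 'aadbcebf' (i=9, period=8)
emit factor 5: 'aaafdg' (i=17, period=6)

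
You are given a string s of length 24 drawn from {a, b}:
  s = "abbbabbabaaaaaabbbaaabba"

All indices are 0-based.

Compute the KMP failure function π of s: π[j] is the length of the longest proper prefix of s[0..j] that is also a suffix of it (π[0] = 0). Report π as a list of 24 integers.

[0, 0, 0, 0, 1, 2, 3, 1, 2, 1, 1, 1, 1, 1, 1, 2, 3, 4, 5, 1, 1, 2, 3, 1]

π[0] = 0
j=1 s[j]='b': π[1]=0 (border '')
j=2 s[j]='b': π[2]=0 (border '')
j=3 s[j]='b': π[3]=0 (border '')
j=4 s[j]='a': π[4]=1 (border 'a')
j=5 s[j]='b': π[5]=2 (border 'ab')
j=6 s[j]='b': π[6]=3 (border 'abb')
j=7 s[j]='a': k: 3→0; π[7]=1 (border 'a')
j=8 s[j]='b': π[8]=2 (border 'ab')
j=9 s[j]='a': k: 2→0; π[9]=1 (border 'a')
j=10 s[j]='a': k: 1→0; π[10]=1 (border 'a')
j=11 s[j]='a': k: 1→0; π[11]=1 (border 'a')
j=12 s[j]='a': k: 1→0; π[12]=1 (border 'a')
j=13 s[j]='a': k: 1→0; π[13]=1 (border 'a')
j=14 s[j]='a': k: 1→0; π[14]=1 (border 'a')
j=15 s[j]='b': π[15]=2 (border 'ab')
j=16 s[j]='b': π[16]=3 (border 'abb')
j=17 s[j]='b': π[17]=4 (border 'abbb')
j=18 s[j]='a': π[18]=5 (border 'abbba')
j=19 s[j]='a': k: 5→1→0; π[19]=1 (border 'a')
j=20 s[j]='a': k: 1→0; π[20]=1 (border 'a')
j=21 s[j]='b': π[21]=2 (border 'ab')
j=22 s[j]='b': π[22]=3 (border 'abb')
j=23 s[j]='a': k: 3→0; π[23]=1 (border 'a')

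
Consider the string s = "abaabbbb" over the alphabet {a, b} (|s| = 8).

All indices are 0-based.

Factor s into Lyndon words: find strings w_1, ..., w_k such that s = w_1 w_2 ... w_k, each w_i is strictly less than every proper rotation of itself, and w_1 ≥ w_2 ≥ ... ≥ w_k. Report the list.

emit factor 1: 'ab' (i=0, period=2)
emit factor 2: 'aabbbb' (i=2, period=6)

["ab", "aabbbb"]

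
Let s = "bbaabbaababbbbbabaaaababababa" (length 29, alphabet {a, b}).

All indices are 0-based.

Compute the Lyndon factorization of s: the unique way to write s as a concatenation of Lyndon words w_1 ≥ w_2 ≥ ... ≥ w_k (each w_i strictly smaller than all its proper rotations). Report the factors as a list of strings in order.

emit factor 1: 'b' (i=0, period=1)
emit factor 2: 'b' (i=1, period=1)
emit factor 3: 'aabb' (i=2, period=4)
emit factor 4: 'aababbbbbab' (i=6, period=11)
emit factor 5: 'aaaabababab' (i=17, period=11)
emit factor 6: 'a' (i=28, period=1)

["b", "b", "aabb", "aababbbbbab", "aaaabababab", "a"]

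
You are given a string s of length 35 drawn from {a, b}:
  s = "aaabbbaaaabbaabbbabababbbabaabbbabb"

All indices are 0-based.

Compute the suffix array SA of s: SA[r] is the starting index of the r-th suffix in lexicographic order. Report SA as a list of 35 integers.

[6, 7, 0, 8, 1, 12, 27, 25, 17, 19, 32, 9, 2, 21, 13, 28, 34, 5, 11, 26, 24, 16, 18, 31, 20, 33, 4, 10, 23, 15, 30, 3, 22, 14, 29]

sorted suffixes:
  #0 SA[0]=6  'aaaabbaabbbabababbbabaabbbabb'
  #1 SA[1]=7  'aaabbaabbbabababbbabaabbbabb'
  #2 SA[2]=0  'aaabbbaaaabbaabbbabababbbabaabbbabb'
  #3 SA[3]=8  'aabbaabbbabababbbabaabbbabb'
  #4 SA[4]=1  'aabbbaaaabbaabbbabababbbabaabbbabb'
  #5 SA[5]=12  'aabbbabababbbabaabbbabb'
  #6 SA[6]=27  'aabbbabb'
  #7 SA[7]=25  'abaabbbabb'
  #8 SA[8]=17  'abababbbabaabbbabb'
  #9 SA[9]=19  'ababbbabaabbbabb'
  #10 SA[10]=32  'abb'
  #11 SA[11]=9  'abbaabbbabababbbabaabbbabb'
  #12 SA[12]=2  'abbbaaaabbaabbbabababbbabaabbbabb'
  #13 SA[13]=21  'abbbabaabbbabb'
  #14 SA[14]=13  'abbbabababbbabaabbbabb'
  #15 SA[15]=28  'abbbabb'
  #16 SA[16]=34  'b'
  #17 SA[17]=5  'baaaabbaabbbabababbbabaabbbabb'
  #18 SA[18]=11  'baabbbabababbbabaabbbabb'
  #19 SA[19]=26  'baabbbabb'
  #20 SA[20]=24  'babaabbbabb'
  #21 SA[21]=16  'babababbbabaabbbabb'
  #22 SA[22]=18  'bababbbabaabbbabb'
  #23 SA[23]=31  'babb'
  #24 SA[24]=20  'babbbabaabbbabb'
  #25 SA[25]=33  'bb'
  #26 SA[26]=4  'bbaaaabbaabbbabababbbabaabbbabb'
  #27 SA[27]=10  'bbaabbbabababbbabaabbbabb'
  #28 SA[28]=23  'bbabaabbbabb'
  #29 SA[29]=15  'bbabababbbabaabbbabb'
  #30 SA[30]=30  'bbabb'
  #31 SA[31]=3  'bbbaaaabbaabbbabababbbabaabbbabb'
  #32 SA[32]=22  'bbbabaabbbabb'
  #33 SA[33]=14  'bbbabababbbabaabbbabb'
  #34 SA[34]=29  'bbbabb'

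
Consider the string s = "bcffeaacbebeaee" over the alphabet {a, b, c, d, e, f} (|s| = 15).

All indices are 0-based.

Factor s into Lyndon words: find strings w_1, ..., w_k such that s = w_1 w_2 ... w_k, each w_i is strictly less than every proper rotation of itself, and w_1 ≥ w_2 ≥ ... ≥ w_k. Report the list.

["bcffe", "aacbebeaee"]

emit factor 1: 'bcffe' (i=0, period=5)
emit factor 2: 'aacbebeaee' (i=5, period=10)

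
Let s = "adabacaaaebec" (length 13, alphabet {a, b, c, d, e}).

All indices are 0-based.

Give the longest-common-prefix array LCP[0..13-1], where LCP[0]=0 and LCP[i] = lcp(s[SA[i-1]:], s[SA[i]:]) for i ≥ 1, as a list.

rank→(start, suffix):
  0 → (6, 'aaaebec')
  1 → (7, 'aaebec')
  2 → (2, 'abacaaaebec')
  3 → (4, 'acaaaebec')
  4 → (0, 'adabacaaaebec')
  5 → (8, 'aebec')
  6 → (3, 'bacaaaebec')
  7 → (10, 'bec')
  8 → (12, 'c')
  9 → (5, 'caaaebec')
  10 → (1, 'dabacaaaebec')
  11 → (9, 'ebec')
  12 → (11, 'ec')

SA = [6, 7, 2, 4, 0, 8, 3, 10, 12, 5, 1, 9, 11]
i: (SA[i-1],SA[i]) lcp shared
  1: (6,7) 2 'aa'
  2: (7,2) 1 'a'
  3: (2,4) 1 'a'
  4: (4,0) 1 'a'
  5: (0,8) 1 'a'
  6: (8,3) 0 ''
  7: (3,10) 1 'b'
  8: (10,12) 0 ''
  9: (12,5) 1 'c'
  10: (5,1) 0 ''
  11: (1,9) 0 ''
  12: (9,11) 1 'e'

[0, 2, 1, 1, 1, 1, 0, 1, 0, 1, 0, 0, 1]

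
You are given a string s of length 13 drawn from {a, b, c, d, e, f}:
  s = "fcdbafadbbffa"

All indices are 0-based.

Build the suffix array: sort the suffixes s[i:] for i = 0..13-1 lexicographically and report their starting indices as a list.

sorted suffixes:
  #0 SA[0]=12  'a'
  #1 SA[1]=6  'adbbffa'
  #2 SA[2]=4  'afadbbffa'
  #3 SA[3]=3  'bafadbbffa'
  #4 SA[4]=8  'bbffa'
  #5 SA[5]=9  'bffa'
  #6 SA[6]=1  'cdbafadbbffa'
  #7 SA[7]=2  'dbafadbbffa'
  #8 SA[8]=7  'dbbffa'
  #9 SA[9]=11  'fa'
  #10 SA[10]=5  'fadbbffa'
  #11 SA[11]=0  'fcdbafadbbffa'
  #12 SA[12]=10  'ffa'

[12, 6, 4, 3, 8, 9, 1, 2, 7, 11, 5, 0, 10]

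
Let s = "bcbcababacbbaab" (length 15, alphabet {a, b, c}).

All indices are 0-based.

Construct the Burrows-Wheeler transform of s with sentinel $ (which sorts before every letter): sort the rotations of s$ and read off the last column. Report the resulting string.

rank  rotation          last
    0  $bcbcababacbbaab  b
    1  aab$bcbcababacbb  b
    2  ab$bcbcababacbba  a
    3  ababacbbaab$bcbc  c
    4  abacbbaab$bcbcab  b
    5  acbbaab$bcbcabab  b
    6  b$bcbcababacbbaa  a
    7  baab$bcbcababacb  b
    8  babacbbaab$bcbca  a
    9  bacbbaab$bcbcaba  a
   10  bbaab$bcbcababac  c
   11  bcababacbbaab$bc  c
   12  bcbcababacbbaab$  $
   13  cababacbbaab$bcb  b
   14  cbbaab$bcbcababa  a
   15  cbcababacbbaab$b  b

bbacbbabaacc$bab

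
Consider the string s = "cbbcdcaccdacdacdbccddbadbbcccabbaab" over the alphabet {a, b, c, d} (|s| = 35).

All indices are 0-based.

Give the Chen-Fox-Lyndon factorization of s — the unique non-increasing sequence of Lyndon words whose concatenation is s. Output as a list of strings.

["c", "bbcdc", "accdacdacdbccddbadbbccc", "abb", "aab"]

emit factor 1: 'c' (i=0, period=1)
emit factor 2: 'bbcdc' (i=1, period=5)
emit factor 3: 'accdacdacdbccddbadbbccc' (i=6, period=23)
emit factor 4: 'abb' (i=29, period=3)
emit factor 5: 'aab' (i=32, period=3)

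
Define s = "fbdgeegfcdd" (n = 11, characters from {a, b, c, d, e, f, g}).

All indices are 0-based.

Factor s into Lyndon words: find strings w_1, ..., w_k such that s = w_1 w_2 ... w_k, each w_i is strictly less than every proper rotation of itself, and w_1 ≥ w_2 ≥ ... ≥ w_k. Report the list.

emit factor 1: 'f' (i=0, period=1)
emit factor 2: 'bdgeegfcdd' (i=1, period=10)

["f", "bdgeegfcdd"]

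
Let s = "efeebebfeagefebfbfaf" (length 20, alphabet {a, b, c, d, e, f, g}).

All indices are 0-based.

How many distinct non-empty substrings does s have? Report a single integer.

rank | idx | suffix
   0 |  18 | af
   1 |   9 | agefebfbfaf
   2 |   4 | bebfeagefebfbfaf
   3 |  16 | bfaf
   4 |  14 | bfbfaf
   5 |   6 | bfeagefebfbfaf
   6 |   8 | eagefebfbfaf
   7 |   3 | ebebfeagefebfbfaf
   8 |  13 | ebfbfaf
   9 |   5 | ebfeagefebfbfaf
  10 |   2 | eebebfeagefebfbfaf
  11 |  11 | efebfbfaf
  12 |   0 | efeebebfeagefebfbfaf
  13 |  19 | f
  14 |  17 | faf
  15 |  15 | fbfaf
  16 |   7 | feagefebfbfaf
  17 |  12 | febfbfaf
  18 |   1 | feebebfeagefebfbfaf
  19 |  10 | gefebfbfaf

SA = [18, 9, 4, 16, 14, 6, 8, 3, 13, 5, 2, 11, 0, 19, 17, 15, 7, 12, 1, 10]
[i] adj suffixes → lcp
  [1] 18/9 → 1 ('a')
  [2] 9/4 → 0 ('')
  [3] 4/16 → 1 ('b')
  [4] 16/14 → 2 ('bf')
  [5] 14/6 → 2 ('bf')
  [6] 6/8 → 0 ('')
  [7] 8/3 → 1 ('e')
  [8] 3/13 → 2 ('eb')
  [9] 13/5 → 3 ('ebf')
  [10] 5/2 → 1 ('e')
  [11] 2/11 → 1 ('e')
  [12] 11/0 → 3 ('efe')
  [13] 0/19 → 0 ('')
  [14] 19/17 → 1 ('f')
  [15] 17/15 → 1 ('f')
  [16] 15/7 → 1 ('f')
  [17] 7/12 → 2 ('fe')
  [18] 12/1 → 2 ('fe')
  [19] 1/10 → 0 ('')

n(n+1)/2 = 20·21/2 = 210
Σ LCP = 0 + 1 + 0 + 1 + 2 + 2 + 0 + 1 + 2 + 3 + 1 + 1 + 3 + 0 + 1 + 1 + 1 + 2 + 2 + 0 = 24
distinct = 210 − 24 = 186

186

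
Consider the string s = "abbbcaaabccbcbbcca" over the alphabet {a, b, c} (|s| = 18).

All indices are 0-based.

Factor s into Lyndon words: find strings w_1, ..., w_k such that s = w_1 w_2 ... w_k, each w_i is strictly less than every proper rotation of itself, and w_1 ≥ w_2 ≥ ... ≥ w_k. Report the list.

emit factor 1: 'abbbc' (i=0, period=5)
emit factor 2: 'aaabccbcbbcc' (i=5, period=12)
emit factor 3: 'a' (i=17, period=1)

["abbbc", "aaabccbcbbcc", "a"]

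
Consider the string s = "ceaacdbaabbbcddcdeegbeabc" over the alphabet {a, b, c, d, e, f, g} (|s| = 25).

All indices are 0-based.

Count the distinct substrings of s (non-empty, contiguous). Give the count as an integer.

299

sorted suffixes:
  #0 SA[0]=7  'aabbbcddcdeegbeabc'
  #1 SA[1]=2  'aacdbaabbbcddcdeegbeabc'
  #2 SA[2]=8  'abbbcddcdeegbeabc'
  #3 SA[3]=22  'abc'
  #4 SA[4]=3  'acdbaabbbcddcdeegbeabc'
  #5 SA[5]=6  'baabbbcddcdeegbeabc'
  #6 SA[6]=9  'bbbcddcdeegbeabc'
  #7 SA[7]=10  'bbcddcdeegbeabc'
  #8 SA[8]=23  'bc'
  #9 SA[9]=11  'bcddcdeegbeabc'
  #10 SA[10]=20  'beabc'
  #11 SA[11]=24  'c'
  #12 SA[12]=4  'cdbaabbbcddcdeegbeabc'
  #13 SA[13]=12  'cddcdeegbeabc'
  #14 SA[14]=15  'cdeegbeabc'
  #15 SA[15]=0  'ceaacdbaabbbcddcdeegbeabc'
  #16 SA[16]=5  'dbaabbbcddcdeegbeabc'
  #17 SA[17]=14  'dcdeegbeabc'
  #18 SA[18]=13  'ddcdeegbeabc'
  #19 SA[19]=16  'deegbeabc'
  #20 SA[20]=1  'eaacdbaabbbcddcdeegbeabc'
  #21 SA[21]=21  'eabc'
  #22 SA[22]=17  'eegbeabc'
  #23 SA[23]=18  'egbeabc'
  #24 SA[24]=19  'gbeabc'

SA = [7, 2, 8, 22, 3, 6, 9, 10, 23, 11, 20, 24, 4, 12, 15, 0, 5, 14, 13, 16, 1, 21, 17, 18, 19]
rank  pair      lcp
   1  s[7:],s[2:]  2  'aa'
   2  s[2:],s[8:]  1  'a'
   3  s[8:],s[22:]  2  'ab'
   4  s[22:],s[3:]  1  'a'
   5  s[3:],s[6:]  0  ''
   6  s[6:],s[9:]  1  'b'
   7  s[9:],s[10:]  2  'bb'
   8  s[10:],s[23:]  1  'b'
   9  s[23:],s[11:]  2  'bc'
  10  s[11:],s[20:]  1  'b'
  11  s[20:],s[24:]  0  ''
  12  s[24:],s[4:]  1  'c'
  13  s[4:],s[12:]  2  'cd'
  14  s[12:],s[15:]  2  'cd'
  15  s[15:],s[0:]  1  'c'
  16  s[0:],s[5:]  0  ''
  17  s[5:],s[14:]  1  'd'
  18  s[14:],s[13:]  1  'd'
  19  s[13:],s[16:]  1  'd'
  20  s[16:],s[1:]  0  ''
  21  s[1:],s[21:]  2  'ea'
  22  s[21:],s[17:]  1  'e'
  23  s[17:],s[18:]  1  'e'
  24  s[18:],s[19:]  0  ''

n(n+1)/2 = 25·26/2 = 325
Σ LCP = 0 + 2 + 1 + 2 + 1 + 0 + 1 + 2 + 1 + 2 + 1 + 0 + 1 + 2 + 2 + 1 + 0 + 1 + 1 + 1 + 0 + 2 + 1 + 1 + 0 = 26
distinct = 325 − 26 = 299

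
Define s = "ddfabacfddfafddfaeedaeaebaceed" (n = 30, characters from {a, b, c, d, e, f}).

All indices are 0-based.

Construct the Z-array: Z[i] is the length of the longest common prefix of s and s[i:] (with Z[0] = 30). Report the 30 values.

Z[0]=30
i=1: outside box; Z[1]=1 extend→box=[1,2)
i=2: outside box; Z[2]=0
i=3: outside box; Z[3]=0
i=4: outside box; Z[4]=0
i=5: outside box; Z[5]=0
i=6: outside box; Z[6]=0
i=7: outside box; Z[7]=0
i=8: outside box; Z[8]=4 extend→box=[8,12)
i=9: min(r-i=3, Z[1]=1)=1; Z[9]=1
i=10: min(r-i=2, Z[2]=0)=0; Z[10]=0
i=11: min(r-i=1, Z[3]=0)=0; Z[11]=0
i=12: outside box; Z[12]=0
i=13: outside box; Z[13]=4 extend→box=[13,17)
i=14: min(r-i=3, Z[1]=1)=1; Z[14]=1
i=15: min(r-i=2, Z[2]=0)=0; Z[15]=0
i=16: min(r-i=1, Z[3]=0)=0; Z[16]=0
i=17: outside box; Z[17]=0
i=18: outside box; Z[18]=0
i=19: outside box; Z[19]=1 extend→box=[19,20)
i=20: outside box; Z[20]=0
i=21: outside box; Z[21]=0
i=22: outside box; Z[22]=0
i=23: outside box; Z[23]=0
i=24: outside box; Z[24]=0
i=25: outside box; Z[25]=0
i=26: outside box; Z[26]=0
i=27: outside box; Z[27]=0
i=28: outside box; Z[28]=0
i=29: outside box; Z[29]=1 extend→box=[29,30)

[30, 1, 0, 0, 0, 0, 0, 0, 4, 1, 0, 0, 0, 4, 1, 0, 0, 0, 0, 1, 0, 0, 0, 0, 0, 0, 0, 0, 0, 1]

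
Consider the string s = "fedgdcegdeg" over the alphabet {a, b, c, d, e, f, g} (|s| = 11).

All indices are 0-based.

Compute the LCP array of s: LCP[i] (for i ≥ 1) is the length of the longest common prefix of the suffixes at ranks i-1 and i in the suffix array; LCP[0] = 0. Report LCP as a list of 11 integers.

sorted suffixes:
  #0 SA[0]=5  'cegdeg'
  #1 SA[1]=4  'dcegdeg'
  #2 SA[2]=8  'deg'
  #3 SA[3]=2  'dgdcegdeg'
  #4 SA[4]=1  'edgdcegdeg'
  #5 SA[5]=9  'eg'
  #6 SA[6]=6  'egdeg'
  #7 SA[7]=0  'fedgdcegdeg'
  #8 SA[8]=10  'g'
  #9 SA[9]=3  'gdcegdeg'
  #10 SA[10]=7  'gdeg'

SA = [5, 4, 8, 2, 1, 9, 6, 0, 10, 3, 7]
i: (SA[i-1],SA[i]) lcp shared
  1: (5,4) 0 ''
  2: (4,8) 1 'd'
  3: (8,2) 1 'd'
  4: (2,1) 0 ''
  5: (1,9) 1 'e'
  6: (9,6) 2 'eg'
  7: (6,0) 0 ''
  8: (0,10) 0 ''
  9: (10,3) 1 'g'
  10: (3,7) 2 'gd'

[0, 0, 1, 1, 0, 1, 2, 0, 0, 1, 2]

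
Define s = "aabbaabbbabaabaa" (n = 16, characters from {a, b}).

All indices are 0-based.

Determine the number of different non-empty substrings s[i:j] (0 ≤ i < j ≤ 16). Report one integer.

101

rank→(start, suffix):
  0 → (15, 'a')
  1 → (14, 'aa')
  2 → (11, 'aabaa')
  3 → (0, 'aabbaabbbabaabaa')
  4 → (4, 'aabbbabaabaa')
  5 → (12, 'abaa')
  6 → (9, 'abaabaa')
  7 → (1, 'abbaabbbabaabaa')
  8 → (5, 'abbbabaabaa')
  9 → (13, 'baa')
  10 → (10, 'baabaa')
  11 → (3, 'baabbbabaabaa')
  12 → (8, 'babaabaa')
  13 → (2, 'bbaabbbabaabaa')
  14 → (7, 'bbabaabaa')
  15 → (6, 'bbbabaabaa')

SA = [15, 14, 11, 0, 4, 12, 9, 1, 5, 13, 10, 3, 8, 2, 7, 6]
rank  pair      lcp
   1  s[15:],s[14:]  1  'a'
   2  s[14:],s[11:]  2  'aa'
   3  s[11:],s[0:]  3  'aab'
   4  s[0:],s[4:]  4  'aabb'
   5  s[4:],s[12:]  1  'a'
   6  s[12:],s[9:]  4  'abaa'
   7  s[9:],s[1:]  2  'ab'
   8  s[1:],s[5:]  3  'abb'
   9  s[5:],s[13:]  0  ''
  10  s[13:],s[10:]  3  'baa'
  11  s[10:],s[3:]  4  'baab'
  12  s[3:],s[8:]  2  'ba'
  13  s[8:],s[2:]  1  'b'
  14  s[2:],s[7:]  3  'bba'
  15  s[7:],s[6:]  2  'bb'

n(n+1)/2 = 16·17/2 = 136
Σ LCP = 0 + 1 + 2 + 3 + 4 + 1 + 4 + 2 + 3 + 0 + 3 + 4 + 2 + 1 + 3 + 2 = 35
distinct = 136 − 35 = 101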